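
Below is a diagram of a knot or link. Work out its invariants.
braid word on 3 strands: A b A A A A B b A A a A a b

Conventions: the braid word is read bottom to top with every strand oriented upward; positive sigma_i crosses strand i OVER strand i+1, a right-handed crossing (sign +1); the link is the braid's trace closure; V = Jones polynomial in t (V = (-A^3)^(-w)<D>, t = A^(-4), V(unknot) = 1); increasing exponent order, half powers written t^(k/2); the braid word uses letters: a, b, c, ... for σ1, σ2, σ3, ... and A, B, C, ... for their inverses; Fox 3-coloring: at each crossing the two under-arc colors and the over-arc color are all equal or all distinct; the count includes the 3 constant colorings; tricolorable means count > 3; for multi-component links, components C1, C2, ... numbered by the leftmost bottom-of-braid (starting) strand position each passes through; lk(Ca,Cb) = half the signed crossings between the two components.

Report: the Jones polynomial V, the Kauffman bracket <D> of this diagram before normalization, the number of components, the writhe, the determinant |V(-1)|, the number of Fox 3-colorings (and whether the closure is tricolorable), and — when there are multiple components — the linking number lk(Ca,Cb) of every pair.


V = t^-8 - 2t^-7 + 2t^-6 - 3t^-5 + 3t^-4 - 2t^-3 + 2t^-2 - t^-1 + 1
<D> = A^-12 - A^-8 + 2A^-4 - 2 + 3A^4 - 3A^8 + 2A^12 - 2A^16 + A^20 (w = -4)
1 component over 14 crossings, w = -4
3 Fox colorings among 3^14, |V(-1)| = 17: not tricolorable
why: free reduction leaves σ1⁻¹ σ2 σ1⁻¹ σ1⁻¹ σ1⁻¹ σ1⁻¹ σ1⁻¹ σ2 of the original 14 letters


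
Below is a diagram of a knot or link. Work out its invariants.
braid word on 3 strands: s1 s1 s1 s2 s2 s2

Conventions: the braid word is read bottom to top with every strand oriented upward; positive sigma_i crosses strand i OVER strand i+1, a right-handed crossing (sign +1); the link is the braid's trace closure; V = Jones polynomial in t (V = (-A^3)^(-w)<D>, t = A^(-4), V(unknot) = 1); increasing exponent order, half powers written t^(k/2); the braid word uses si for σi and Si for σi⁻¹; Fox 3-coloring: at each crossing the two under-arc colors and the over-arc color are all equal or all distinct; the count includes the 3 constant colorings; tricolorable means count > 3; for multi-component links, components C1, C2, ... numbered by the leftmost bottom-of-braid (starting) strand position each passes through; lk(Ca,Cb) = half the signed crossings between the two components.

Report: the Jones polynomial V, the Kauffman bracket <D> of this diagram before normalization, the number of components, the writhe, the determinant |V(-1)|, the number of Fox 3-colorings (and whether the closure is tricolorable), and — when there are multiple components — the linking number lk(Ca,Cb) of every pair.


Jones polynomial: V(t) = t^2 + 2t^4 - 2t^5 + t^6 - 2t^7 + t^8
<D> = A^-14 - 2A^-10 + A^-6 - 2A^-2 + 2A^2 + A^10; writhe +6
components 1, writhe +6 (6 crossings)
3-colorings: 27 of 3^6, det 9 — tricolorable
note: the span of V is 6, forcing >= 6 crossings in any diagram


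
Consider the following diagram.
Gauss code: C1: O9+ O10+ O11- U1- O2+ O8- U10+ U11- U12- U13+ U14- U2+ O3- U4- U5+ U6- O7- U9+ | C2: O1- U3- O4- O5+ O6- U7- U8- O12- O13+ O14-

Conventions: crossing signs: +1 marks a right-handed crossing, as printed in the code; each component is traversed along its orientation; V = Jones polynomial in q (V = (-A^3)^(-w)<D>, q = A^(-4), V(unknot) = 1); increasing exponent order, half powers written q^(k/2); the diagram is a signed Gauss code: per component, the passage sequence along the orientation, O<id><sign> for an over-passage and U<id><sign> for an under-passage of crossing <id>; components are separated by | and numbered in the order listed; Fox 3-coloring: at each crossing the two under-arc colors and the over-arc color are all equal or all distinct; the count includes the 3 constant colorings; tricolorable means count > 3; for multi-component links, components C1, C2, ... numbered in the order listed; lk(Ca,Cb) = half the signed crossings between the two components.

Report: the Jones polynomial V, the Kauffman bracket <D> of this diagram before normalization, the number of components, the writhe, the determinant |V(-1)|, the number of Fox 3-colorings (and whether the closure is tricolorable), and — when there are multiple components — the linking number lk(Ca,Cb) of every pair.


V(q) = -q^(-15/2) + q^(-13/2) - 2q^(-11/2) + 2q^(-9/2) - 2q^(-7/2) + q^(-5/2) - q^(-3/2)
bracket: -A^-6 + A^-2 - 2A^2 + 2A^6 - 2A^10 + A^14 - A^18, w = -4
2 components, writhe -4, over 14 crossings
lk(C1,C2) = -3
det 10, colorings 3 of 3^14 — not tricolorable
observation: w = -4 shifts under R1 moves; the (-A^3)^(4) factor cancels that in V


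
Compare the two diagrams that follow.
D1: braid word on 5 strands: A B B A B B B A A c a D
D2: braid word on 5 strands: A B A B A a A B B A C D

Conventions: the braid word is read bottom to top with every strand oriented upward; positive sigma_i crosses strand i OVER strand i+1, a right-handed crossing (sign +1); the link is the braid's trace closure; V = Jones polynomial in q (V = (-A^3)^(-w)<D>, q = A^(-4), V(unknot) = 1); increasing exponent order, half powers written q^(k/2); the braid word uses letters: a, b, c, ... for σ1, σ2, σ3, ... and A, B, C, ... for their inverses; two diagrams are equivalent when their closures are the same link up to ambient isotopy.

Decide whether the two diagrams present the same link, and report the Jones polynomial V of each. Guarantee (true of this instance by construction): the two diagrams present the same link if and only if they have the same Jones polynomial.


same link: yes
V(D1) = -q^-8 + q^-5 + q^-3  [12 crossings, <D> = A^-12 + A^-4 - A^8, w = -8]
D2 (bracket A^-18 + A^-10 - A^2; 12 crossings at w = -10): V = -q^-8 + q^-5 + q^-3
note: all 2 diagrams share one V(q), hence one class


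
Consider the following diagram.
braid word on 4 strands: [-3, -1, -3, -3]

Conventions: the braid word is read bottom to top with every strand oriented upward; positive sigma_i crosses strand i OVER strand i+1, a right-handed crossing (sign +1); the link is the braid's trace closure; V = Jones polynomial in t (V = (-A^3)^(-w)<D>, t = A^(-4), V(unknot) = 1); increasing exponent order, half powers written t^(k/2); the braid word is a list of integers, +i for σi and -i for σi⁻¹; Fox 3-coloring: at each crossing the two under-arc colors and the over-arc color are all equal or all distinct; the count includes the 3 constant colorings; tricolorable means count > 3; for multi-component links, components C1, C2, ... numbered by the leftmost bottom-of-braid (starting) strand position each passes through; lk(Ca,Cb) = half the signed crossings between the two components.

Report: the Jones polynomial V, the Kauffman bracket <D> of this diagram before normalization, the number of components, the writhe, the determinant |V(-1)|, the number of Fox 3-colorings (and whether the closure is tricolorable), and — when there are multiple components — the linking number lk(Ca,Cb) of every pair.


Jones polynomial: V(t) = t^(-9/2) - t^(-5/2) - t^(-3/2) - t^(-1/2)
<D> = -A^-10 - A^-6 - A^-2 + A^6; writhe -4
components 2, writhe -4 (4 crossings)
linking number lk(C1,C2) = 0
3-colorings: 27 of 3^4, det 0 — tricolorable
note: w = -4 (over 4 crossings) is diagram-only; (-A^3)^(4) removes it from V


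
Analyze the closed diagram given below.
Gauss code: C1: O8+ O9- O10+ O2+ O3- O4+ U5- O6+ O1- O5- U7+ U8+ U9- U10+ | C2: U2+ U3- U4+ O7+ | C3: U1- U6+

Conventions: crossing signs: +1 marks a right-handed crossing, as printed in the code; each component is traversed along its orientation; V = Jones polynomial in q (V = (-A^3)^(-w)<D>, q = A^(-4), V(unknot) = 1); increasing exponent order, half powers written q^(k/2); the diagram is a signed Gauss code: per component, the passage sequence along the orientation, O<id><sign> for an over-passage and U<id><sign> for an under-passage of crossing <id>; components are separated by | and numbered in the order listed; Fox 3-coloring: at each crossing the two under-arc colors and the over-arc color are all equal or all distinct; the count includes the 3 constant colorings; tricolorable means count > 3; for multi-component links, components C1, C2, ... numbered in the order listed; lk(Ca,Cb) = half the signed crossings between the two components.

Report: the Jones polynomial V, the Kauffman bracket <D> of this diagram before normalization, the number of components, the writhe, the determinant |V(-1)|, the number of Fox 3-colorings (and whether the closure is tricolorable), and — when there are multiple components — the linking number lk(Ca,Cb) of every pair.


Jones polynomial: V(q) = 1 + q + q^2 + q^3
<D> = A^-6 + A^-2 + A^2 + A^6; writhe +2
components 3, writhe +2 (10 crossings)
linking number lk(C1,C2) = +1
lk(C1,C3): 0
lk(C2,C3) = 0
3-colorings: 9 of 3^10, det 0 — tricolorable
note: w = +2 shifts under R1 moves; the (-A^3)^(-2) factor cancels that in V


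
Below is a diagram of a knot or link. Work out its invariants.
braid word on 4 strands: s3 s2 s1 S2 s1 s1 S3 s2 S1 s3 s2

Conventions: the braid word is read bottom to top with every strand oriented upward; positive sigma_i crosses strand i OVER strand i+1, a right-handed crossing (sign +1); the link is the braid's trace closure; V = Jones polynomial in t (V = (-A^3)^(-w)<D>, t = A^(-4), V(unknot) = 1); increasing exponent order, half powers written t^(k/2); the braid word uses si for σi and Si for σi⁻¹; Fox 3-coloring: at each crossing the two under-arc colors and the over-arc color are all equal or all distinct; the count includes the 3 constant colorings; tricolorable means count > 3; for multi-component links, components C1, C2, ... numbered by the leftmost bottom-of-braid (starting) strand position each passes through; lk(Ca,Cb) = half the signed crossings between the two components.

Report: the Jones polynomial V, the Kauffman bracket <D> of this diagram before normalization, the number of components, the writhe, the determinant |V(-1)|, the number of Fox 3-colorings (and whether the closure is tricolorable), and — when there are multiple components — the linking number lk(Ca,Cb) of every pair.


V(t) = t - 2t^2 + 3t^3 - 2t^4 + 3t^5 - 2t^6 + t^7 - t^8
bracket: A^-17 - A^-13 + 2A^-9 - 3A^-5 + 2A^-1 - 3A^3 + 2A^7 - A^11, w = +5
1 component, writhe +5, over 11 crossings
det 15, colorings 9 of 3^11 — tricolorable
observation: V spans 7 powers of t: at least 7 crossings in any diagram


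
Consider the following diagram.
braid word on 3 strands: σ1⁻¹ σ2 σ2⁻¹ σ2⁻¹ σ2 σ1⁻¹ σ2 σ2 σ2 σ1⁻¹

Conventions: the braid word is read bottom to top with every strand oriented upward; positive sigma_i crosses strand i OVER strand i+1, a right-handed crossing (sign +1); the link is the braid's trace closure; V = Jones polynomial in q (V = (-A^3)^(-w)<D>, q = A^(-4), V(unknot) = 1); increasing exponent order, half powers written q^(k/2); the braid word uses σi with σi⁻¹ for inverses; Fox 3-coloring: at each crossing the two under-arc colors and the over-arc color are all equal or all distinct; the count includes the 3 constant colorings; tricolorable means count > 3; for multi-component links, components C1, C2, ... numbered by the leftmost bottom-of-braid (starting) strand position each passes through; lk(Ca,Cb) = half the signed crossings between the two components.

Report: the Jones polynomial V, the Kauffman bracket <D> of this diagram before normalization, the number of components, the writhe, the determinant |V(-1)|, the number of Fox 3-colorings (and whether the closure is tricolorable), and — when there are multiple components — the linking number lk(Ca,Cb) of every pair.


V(q) = -q^-3 + q^-2 - q^-1 + 3 - q + q^2 - q^3
bracket: -A^-12 + A^-8 - A^-4 + 3 - A^4 + A^8 - A^12, w = 0
1 component, writhe 0, over 10 crossings
det 9, colorings 27 of 3^10 — tricolorable
observation: w = 0 shifts under R1 moves; the (-A^3)^(0) factor cancels that in V


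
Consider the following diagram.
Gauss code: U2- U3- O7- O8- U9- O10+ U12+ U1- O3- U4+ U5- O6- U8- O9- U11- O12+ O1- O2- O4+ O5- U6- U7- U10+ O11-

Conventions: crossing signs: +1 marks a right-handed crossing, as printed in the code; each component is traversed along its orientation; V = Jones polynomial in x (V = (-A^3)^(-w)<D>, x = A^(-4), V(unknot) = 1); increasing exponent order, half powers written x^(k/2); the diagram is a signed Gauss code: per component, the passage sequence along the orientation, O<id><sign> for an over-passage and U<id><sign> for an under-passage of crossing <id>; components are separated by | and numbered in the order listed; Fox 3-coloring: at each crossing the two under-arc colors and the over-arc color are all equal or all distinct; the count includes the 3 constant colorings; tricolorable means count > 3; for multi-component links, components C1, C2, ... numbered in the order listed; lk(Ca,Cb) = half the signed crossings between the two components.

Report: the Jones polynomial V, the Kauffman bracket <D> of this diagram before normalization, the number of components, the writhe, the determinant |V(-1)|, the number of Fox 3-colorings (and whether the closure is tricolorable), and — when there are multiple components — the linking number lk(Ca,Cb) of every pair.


Jones polynomial: V(x) = x^-8 - 2x^-7 + x^-6 - 2x^-5 + 2x^-4 + x^-2
<D> = A^-10 + 2A^-2 - 2A^2 + A^6 - 2A^10 + A^14; writhe -6
components 1, writhe -6 (12 crossings)
3-colorings: 27 of 3^12, det 9 — tricolorable
note: w = -6 (over 12 crossings) is diagram-only; (-A^3)^(6) removes it from V


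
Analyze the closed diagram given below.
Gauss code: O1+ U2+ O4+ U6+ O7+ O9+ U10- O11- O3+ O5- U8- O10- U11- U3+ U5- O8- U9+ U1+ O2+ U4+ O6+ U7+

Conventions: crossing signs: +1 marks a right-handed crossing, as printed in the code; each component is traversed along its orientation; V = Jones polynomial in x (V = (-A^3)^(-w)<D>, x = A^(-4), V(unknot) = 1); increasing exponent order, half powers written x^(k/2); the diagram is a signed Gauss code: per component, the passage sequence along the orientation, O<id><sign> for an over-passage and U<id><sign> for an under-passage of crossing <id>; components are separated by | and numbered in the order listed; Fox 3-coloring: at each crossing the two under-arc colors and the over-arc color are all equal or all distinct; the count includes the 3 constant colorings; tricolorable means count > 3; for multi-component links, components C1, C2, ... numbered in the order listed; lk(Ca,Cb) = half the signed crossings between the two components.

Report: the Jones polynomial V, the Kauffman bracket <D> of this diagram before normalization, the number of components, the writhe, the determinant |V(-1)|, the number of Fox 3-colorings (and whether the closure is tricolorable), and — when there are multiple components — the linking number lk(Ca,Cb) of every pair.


V(x) = -x^-2 + x^-1 - 1 + 3x - 2x^2 + 3x^3 - 2x^4 + x^5 - x^6
bracket: A^-15 - A^-11 + 2A^-7 - 3A^-3 + 2A - 3A^5 + A^9 - A^13 + A^17, w = +3
1 component, writhe +3, over 11 crossings
det 15, colorings 9 of 3^11 — tricolorable
observation: the span of V is 8, forcing >= 8 crossings in any diagram


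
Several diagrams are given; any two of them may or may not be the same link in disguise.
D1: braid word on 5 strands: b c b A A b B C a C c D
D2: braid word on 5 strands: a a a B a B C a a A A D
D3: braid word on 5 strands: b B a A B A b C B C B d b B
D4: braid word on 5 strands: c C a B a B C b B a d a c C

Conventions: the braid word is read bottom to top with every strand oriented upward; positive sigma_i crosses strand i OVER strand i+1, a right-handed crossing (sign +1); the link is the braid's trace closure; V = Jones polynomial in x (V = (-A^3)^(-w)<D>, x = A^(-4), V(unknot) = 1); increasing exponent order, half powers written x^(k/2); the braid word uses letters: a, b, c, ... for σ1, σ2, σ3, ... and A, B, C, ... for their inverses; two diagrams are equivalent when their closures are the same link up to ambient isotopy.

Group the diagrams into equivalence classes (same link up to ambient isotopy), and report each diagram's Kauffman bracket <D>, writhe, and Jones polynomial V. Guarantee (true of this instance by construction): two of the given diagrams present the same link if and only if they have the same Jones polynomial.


equivalence classes: {D1} | {D2, D4} | {D3}
D1 (bracket 1; 12 crossings at w = 0): V = 1
V(D2) = x^-1 - 1 + 2x - 2x^2 + 2x^3 - 2x^4 + x^5  (w 0, c 12, <D> = A^-20 - 2A^-16 + 2A^-12 - 2A^-8 + 2A^-4 - 1 + A^4)
V(D3) = -x^-4 + x^-3 + x^-1  [14 crossings, <D> = A^-8 + 1 - A^4, w = -4]
V(D4) = x^-1 - 1 + 2x - 2x^2 + 2x^3 - 2x^4 + x^5  [14 crossings, <D> = A^-14 - 2A^-10 + 2A^-6 - 2A^-2 + 2A^2 - A^6 + A^10, w = +2]
key observation: comparing 4 Jones polynomials yields 3 groups


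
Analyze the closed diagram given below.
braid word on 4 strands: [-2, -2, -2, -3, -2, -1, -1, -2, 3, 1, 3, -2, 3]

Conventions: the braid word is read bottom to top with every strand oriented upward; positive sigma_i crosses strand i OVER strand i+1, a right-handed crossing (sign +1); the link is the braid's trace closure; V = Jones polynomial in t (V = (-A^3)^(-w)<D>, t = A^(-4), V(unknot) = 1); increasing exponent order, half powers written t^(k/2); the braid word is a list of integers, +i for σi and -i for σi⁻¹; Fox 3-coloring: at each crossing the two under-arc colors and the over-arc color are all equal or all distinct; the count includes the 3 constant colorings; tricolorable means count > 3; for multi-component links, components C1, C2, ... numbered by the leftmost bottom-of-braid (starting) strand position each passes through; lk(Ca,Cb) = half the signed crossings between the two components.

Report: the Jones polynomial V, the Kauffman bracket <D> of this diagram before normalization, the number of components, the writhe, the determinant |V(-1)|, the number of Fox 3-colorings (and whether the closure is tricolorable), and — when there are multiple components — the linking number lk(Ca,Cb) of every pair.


V(t) = t^-9 - 2t^-8 + 2t^-7 - 3t^-6 + 3t^-5 - 3t^-4 + 3t^-3 - t^-2 + t^-1
bracket: -A^-11 + A^-7 - 3A^-3 + 3A - 3A^5 + 3A^9 - 2A^13 + 2A^17 - A^21, w = -5
1 component, writhe -5, over 13 crossings
det 19, colorings 3 of 3^13 — not tricolorable
observation: det 19 = |V(-1)|; not divisible by 3, so not tricolorable


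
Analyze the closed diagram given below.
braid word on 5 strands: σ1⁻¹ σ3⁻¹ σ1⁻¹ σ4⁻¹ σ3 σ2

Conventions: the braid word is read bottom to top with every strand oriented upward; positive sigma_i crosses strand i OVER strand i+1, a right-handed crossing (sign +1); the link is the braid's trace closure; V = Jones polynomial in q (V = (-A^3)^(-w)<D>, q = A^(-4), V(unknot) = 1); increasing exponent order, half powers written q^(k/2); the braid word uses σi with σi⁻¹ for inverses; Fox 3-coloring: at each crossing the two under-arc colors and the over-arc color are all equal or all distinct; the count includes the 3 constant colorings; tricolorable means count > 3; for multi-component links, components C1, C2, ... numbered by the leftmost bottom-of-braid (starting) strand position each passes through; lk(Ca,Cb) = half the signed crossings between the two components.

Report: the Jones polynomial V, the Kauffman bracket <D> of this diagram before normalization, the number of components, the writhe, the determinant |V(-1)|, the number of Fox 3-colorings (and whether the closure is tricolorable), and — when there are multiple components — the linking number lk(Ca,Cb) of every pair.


V = q^-3 + q^-2 + q^-1 + 1
<D> = A^-6 + A^-2 + A^2 + A^6 (w = -2)
3 components over 6 crossings, w = -2
lk(C1,C2): -1
lk(C1,C3) = 0
linking number lk(C2,C3) = 0
9 Fox colorings among 3^7, |V(-1)| = 0: tricolorable
why: det 0 = |V(-1)|; divisible by 3, so tricolorable


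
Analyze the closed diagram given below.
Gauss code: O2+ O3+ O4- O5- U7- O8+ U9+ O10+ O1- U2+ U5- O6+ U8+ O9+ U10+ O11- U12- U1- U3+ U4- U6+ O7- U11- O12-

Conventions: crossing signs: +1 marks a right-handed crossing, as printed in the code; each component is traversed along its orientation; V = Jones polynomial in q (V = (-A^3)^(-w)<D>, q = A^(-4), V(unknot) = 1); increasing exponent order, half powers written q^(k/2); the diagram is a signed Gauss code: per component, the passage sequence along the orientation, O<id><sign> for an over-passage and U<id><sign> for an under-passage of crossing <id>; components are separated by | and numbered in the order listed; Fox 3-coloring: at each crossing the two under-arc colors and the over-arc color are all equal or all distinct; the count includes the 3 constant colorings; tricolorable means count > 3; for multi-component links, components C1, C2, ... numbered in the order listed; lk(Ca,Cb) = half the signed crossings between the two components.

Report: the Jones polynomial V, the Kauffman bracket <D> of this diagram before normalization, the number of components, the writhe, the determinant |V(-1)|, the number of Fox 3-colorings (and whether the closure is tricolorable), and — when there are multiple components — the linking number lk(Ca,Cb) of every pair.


V = -q^-3 + q^-2 - q^-1 + 3 - q + q^2 - q^3
<D> = -A^-12 + A^-8 - A^-4 + 3 - A^4 + A^8 - A^12 (w = 0)
1 component over 12 crossings, w = 0
27 Fox colorings among 3^12, |V(-1)| = 9: tricolorable
why: the span of V is 6, forcing >= 6 crossings in any diagram


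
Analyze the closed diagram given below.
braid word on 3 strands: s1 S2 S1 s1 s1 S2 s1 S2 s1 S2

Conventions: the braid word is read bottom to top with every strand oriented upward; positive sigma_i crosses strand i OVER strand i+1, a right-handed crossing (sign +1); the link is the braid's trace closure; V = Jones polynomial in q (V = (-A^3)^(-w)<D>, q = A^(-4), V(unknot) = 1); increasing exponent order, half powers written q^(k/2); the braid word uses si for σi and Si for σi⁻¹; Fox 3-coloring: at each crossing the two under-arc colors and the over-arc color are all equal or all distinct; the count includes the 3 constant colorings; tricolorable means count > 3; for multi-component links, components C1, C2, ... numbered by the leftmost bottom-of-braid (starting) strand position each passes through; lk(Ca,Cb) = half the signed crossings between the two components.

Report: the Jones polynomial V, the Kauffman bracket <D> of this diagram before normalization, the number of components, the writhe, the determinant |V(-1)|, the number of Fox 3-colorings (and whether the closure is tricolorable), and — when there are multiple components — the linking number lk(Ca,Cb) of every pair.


Jones polynomial: V(q) = q^-4 - 4q^-3 + 6q^-2 - 7q^-1 + 9 - 7q + 6q^2 - 4q^3 + q^4
<D> = A^-16 - 4A^-12 + 6A^-8 - 7A^-4 + 9 - 7A^4 + 6A^8 - 4A^12 + A^16; writhe 0
components 1, writhe 0 (10 crossings)
3-colorings: 27 of 3^10, det 45 — tricolorable
note: w = 0 (over 10 crossings) is diagram-only; (-A^3)^(0) removes it from V


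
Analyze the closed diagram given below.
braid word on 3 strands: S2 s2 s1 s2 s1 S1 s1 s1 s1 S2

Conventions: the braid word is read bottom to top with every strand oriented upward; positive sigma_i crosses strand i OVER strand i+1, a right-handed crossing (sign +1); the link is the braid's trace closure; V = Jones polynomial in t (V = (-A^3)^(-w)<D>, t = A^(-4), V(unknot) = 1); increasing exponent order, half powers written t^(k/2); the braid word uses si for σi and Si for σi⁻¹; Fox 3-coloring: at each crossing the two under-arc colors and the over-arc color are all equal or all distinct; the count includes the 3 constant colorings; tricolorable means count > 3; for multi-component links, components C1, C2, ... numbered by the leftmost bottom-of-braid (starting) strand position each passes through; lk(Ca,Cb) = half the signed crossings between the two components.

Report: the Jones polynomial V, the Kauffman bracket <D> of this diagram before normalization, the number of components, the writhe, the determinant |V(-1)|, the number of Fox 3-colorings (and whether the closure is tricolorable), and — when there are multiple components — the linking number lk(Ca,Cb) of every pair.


V = t + t^3 - t^4
<D> = -A^-4 + 1 + A^8 (w = +4)
1 component over 10 crossings, w = +4
9 Fox colorings among 3^10, |V(-1)| = 3: tricolorable
why: w = +4 shifts under R1 moves; the (-A^3)^(-4) factor cancels that in V


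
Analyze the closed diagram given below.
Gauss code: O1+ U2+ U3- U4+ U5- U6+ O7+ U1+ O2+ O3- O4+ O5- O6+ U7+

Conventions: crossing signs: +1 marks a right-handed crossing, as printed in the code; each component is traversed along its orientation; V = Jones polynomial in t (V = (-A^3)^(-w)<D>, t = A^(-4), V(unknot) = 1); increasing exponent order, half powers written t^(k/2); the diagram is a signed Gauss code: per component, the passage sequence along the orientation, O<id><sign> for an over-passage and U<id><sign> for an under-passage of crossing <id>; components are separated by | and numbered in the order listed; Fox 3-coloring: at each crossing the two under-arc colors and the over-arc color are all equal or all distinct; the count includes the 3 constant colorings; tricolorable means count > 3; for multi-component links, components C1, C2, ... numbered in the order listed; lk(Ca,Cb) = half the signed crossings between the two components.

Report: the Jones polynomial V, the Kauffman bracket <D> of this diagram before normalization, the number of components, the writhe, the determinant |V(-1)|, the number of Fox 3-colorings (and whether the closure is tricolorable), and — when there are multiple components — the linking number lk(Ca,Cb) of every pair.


V = t + t^3 - t^4
<D> = A^-7 - A^-3 - A^5 (w = +3)
1 component over 7 crossings, w = +3
9 Fox colorings among 3^7, |V(-1)| = 3: tricolorable
why: |V(-1)| = 3: so tricolorable, since 3 divides 3


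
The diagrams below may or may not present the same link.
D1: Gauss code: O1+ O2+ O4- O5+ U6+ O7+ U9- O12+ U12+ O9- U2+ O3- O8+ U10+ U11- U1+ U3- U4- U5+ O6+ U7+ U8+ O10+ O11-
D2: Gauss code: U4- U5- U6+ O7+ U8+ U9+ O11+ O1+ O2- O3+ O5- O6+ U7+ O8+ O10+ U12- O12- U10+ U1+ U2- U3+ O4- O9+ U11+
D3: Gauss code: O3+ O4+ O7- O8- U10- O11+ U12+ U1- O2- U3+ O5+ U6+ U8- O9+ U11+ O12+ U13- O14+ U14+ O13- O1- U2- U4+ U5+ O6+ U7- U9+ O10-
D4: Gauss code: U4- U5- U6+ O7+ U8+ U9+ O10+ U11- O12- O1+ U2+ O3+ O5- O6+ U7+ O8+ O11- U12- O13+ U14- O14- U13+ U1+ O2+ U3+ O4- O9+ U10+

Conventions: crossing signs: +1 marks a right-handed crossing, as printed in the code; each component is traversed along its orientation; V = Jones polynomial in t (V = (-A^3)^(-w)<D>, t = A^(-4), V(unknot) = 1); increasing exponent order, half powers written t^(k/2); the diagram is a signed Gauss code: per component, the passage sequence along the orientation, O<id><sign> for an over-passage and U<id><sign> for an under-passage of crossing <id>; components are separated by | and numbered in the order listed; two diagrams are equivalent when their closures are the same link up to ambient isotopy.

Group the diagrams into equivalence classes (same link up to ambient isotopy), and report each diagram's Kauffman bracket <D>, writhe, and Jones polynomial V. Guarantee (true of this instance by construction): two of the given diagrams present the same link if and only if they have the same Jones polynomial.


equivalence classes: {D1, D2, D4} | {D3}
D1 (bracket -A^-12 + A^-8 - A^-4 + 2 - A^4 + A^8; 12 crossings at w = +4): V = t - t^2 + 2t^3 - t^4 + t^5 - t^6
D2 (bracket -A^-12 + A^-8 - A^-4 + 2 - A^4 + A^8; 12 crossings at w = +4): V = t - t^2 + 2t^3 - t^4 + t^5 - t^6
D3 (bracket -A^-10 + A^-6 + A^2; 14 crossings at w = +2): V = t + t^3 - t^4
V(D4) = t - t^2 + 2t^3 - t^4 + t^5 - t^6  [14 crossings, <D> = -A^-12 + A^-8 - A^-4 + 2 - A^4 + A^8, w = +4]
key observation: 2 values of V(t) split the 4 diagrams


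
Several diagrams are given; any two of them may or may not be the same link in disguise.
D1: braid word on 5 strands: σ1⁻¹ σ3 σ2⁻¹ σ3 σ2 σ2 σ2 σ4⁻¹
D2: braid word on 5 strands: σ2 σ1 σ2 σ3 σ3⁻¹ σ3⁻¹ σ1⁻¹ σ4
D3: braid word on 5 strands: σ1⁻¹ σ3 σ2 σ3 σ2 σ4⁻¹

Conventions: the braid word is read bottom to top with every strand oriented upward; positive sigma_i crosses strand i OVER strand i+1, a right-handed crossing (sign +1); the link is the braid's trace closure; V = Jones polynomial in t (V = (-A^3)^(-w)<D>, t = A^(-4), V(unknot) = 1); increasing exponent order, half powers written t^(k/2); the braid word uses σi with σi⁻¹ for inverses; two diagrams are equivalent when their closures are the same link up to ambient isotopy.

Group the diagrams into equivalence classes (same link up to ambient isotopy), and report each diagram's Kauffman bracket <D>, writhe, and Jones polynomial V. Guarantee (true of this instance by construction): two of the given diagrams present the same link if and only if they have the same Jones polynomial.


grouping into links: {D1} | {D2} | {D3}
V(D1) = t - t^2 + 2t^3 - t^4 + t^5 - t^6  (w +2, c 8, <D> = -A^-18 + A^-14 - A^-10 + 2A^-6 - A^-2 + A^2)
D2 (bracket A^6; 8 crossings at w = +2): V = 1
V(D3) = t + t^3 - t^4  [6 crossings, <D> = -A^-10 + A^-6 + A^2, w = +2]
why: comparing 3 Jones polynomials yields 3 groups


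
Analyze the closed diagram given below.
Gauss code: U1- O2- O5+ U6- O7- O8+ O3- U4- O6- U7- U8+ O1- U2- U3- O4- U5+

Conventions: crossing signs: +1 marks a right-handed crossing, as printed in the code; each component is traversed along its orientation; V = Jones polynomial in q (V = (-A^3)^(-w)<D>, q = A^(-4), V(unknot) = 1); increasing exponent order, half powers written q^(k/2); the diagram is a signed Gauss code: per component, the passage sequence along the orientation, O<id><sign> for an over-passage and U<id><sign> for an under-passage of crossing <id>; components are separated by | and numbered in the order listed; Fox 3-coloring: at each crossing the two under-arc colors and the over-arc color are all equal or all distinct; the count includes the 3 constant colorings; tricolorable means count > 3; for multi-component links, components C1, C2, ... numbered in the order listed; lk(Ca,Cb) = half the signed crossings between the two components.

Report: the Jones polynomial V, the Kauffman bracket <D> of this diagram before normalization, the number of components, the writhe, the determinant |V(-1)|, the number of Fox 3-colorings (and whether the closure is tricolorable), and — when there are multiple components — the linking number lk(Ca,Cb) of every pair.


V(q) = -q^-6 + q^-5 - q^-4 + 2q^-3 - q^-2 + q^-1
bracket: A^-8 - A^-4 + 2 - A^4 + A^8 - A^12, w = -4
1 component, writhe -4, over 8 crossings
det 7, colorings 3 of 3^8 — not tricolorable
observation: w = -4 shifts under R1 moves; the (-A^3)^(4) factor cancels that in V


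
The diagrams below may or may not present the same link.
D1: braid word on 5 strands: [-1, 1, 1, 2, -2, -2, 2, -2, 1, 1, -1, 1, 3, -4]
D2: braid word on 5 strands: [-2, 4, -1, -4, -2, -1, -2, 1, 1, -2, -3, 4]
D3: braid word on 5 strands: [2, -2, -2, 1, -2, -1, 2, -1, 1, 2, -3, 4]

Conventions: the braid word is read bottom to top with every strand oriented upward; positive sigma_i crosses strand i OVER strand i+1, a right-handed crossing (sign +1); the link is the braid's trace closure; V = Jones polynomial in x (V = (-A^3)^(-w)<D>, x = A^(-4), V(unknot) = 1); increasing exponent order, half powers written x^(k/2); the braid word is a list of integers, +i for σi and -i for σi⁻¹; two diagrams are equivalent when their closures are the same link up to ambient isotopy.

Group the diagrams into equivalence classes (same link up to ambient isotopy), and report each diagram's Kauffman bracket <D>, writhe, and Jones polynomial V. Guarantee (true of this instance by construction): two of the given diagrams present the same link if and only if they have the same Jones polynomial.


classes: {D1} | {D2} | {D3}
V(D1) = x + x^3 - x^4  [14 crossings, <D> = -A^-10 + A^-6 + A^2, w = +2]
V(D2) = -x^-6 + x^-5 - x^-4 + 2x^-3 - x^-2 + x^-1  (w -4, c 12, <D> = A^-8 - A^-4 + 2 - A^4 + A^8 - A^12)
V(D3) = 1  (w 0, c 12, <D> = 1)
insight: comparing 3 Jones polynomials yields 3 groups


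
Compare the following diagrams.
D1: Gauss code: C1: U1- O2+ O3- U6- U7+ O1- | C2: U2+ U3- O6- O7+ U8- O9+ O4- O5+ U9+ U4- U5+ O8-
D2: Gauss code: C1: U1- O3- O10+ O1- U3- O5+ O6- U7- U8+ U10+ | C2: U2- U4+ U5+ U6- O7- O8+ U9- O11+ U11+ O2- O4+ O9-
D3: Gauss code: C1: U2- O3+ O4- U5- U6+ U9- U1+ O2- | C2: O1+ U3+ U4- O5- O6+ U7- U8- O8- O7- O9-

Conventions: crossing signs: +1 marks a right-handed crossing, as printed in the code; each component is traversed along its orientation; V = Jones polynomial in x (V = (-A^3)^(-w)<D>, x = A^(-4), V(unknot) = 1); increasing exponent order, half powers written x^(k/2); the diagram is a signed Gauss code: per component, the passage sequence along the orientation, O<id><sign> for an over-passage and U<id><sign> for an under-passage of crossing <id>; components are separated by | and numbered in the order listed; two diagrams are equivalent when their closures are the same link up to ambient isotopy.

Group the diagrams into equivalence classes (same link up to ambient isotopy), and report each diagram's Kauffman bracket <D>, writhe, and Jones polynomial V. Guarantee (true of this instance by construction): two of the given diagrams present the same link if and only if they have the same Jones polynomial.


grouping into links: {D1, D2, D3}
V(D1) = -x^(-1/2) - x^(1/2)  (w -1, c 9, <D> = A^-5 + A^-1)
V(D2) = -x^(-1/2) - x^(1/2)  (w -1, c 11, <D> = A^-5 + A^-1)
V(D3) = -x^(-1/2) - x^(1/2)  [9 crossings, <D> = A^-11 + A^-7, w = -3]
why: one V(x) for all 3 diagrams — one class (guaranteed)


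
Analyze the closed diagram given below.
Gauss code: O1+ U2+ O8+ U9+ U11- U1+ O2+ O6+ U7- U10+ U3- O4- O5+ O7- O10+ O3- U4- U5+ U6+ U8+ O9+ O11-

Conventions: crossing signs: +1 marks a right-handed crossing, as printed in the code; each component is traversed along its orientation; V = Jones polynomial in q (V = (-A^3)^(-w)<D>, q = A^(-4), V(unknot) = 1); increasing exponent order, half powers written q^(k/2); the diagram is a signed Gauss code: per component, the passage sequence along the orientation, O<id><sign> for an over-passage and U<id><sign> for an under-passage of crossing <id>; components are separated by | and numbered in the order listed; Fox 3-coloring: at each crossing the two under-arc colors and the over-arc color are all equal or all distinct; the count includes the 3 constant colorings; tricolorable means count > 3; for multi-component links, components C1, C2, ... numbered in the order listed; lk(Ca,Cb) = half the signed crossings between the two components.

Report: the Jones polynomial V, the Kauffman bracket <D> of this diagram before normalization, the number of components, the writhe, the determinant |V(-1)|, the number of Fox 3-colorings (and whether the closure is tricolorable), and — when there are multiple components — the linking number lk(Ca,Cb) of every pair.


V(q) = q + q^3 - q^4
bracket: A^-7 - A^-3 - A^5, w = +3
1 component, writhe +3, over 11 crossings
det 3, colorings 9 of 3^11 — tricolorable
observation: det 3 = |V(-1)|; divisible by 3, so tricolorable


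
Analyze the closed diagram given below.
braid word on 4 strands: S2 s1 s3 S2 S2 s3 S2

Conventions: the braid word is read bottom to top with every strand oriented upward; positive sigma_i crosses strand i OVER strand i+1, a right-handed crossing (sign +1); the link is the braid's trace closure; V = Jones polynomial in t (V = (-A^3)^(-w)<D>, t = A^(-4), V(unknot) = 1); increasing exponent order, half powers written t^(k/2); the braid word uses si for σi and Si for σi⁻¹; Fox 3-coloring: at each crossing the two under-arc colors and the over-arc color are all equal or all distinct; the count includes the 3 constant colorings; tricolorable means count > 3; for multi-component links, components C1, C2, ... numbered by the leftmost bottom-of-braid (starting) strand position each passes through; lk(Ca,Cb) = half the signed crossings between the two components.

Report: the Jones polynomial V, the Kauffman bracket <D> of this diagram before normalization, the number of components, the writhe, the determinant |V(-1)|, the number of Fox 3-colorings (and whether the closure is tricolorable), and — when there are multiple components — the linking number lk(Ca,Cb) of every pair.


V(t) = t^-5 - 2t^-4 + 3t^-3 - t^-2 + 3t^-1 - 1 + t
bracket: -A^-7 + A^-3 - 3A + A^5 - 3A^9 + 2A^13 - A^17, w = -1
3 components, writhe -1, over 7 crossings
lk(C1,C2) = -1
linking number lk(C1,C3) = -1
lk(C2,C3): +1
det 12, colorings 9 of 3^7 — tricolorable
observation: |V(-1)| = 12: so tricolorable, since 3 divides 12


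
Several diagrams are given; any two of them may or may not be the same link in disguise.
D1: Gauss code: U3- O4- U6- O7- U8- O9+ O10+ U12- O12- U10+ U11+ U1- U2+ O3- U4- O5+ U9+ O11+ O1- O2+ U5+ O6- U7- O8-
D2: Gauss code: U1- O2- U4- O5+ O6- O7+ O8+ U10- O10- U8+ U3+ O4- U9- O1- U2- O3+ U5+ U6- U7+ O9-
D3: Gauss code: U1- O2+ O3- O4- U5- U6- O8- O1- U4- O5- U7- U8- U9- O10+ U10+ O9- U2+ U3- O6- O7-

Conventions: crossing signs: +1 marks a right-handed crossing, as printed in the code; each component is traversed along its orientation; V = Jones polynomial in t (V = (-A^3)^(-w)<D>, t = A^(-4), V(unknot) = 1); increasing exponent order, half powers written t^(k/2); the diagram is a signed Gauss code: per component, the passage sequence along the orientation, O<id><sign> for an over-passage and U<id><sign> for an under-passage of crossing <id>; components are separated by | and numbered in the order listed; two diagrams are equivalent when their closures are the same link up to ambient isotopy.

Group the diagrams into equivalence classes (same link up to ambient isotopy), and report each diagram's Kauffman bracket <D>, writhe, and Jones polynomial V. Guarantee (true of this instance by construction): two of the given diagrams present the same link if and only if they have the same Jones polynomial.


equivalence classes: {D1} | {D2} | {D3}
D1 (bracket -A^-14 + 2A^-10 - 3A^-6 + 5A^-2 - 4A^2 + 5A^6 - 4A^10 + 2A^14 - A^18; 12 crossings at w = -2): V = -t^-6 + 2t^-5 - 4t^-4 + 5t^-3 - 4t^-2 + 5t^-1 - 3 + 2t - t^2
V(D2) = t^-5 - 2t^-4 + 2t^-3 - 2t^-2 + 2t^-1 - 1 + t  [10 crossings, <D> = A^-10 - A^-6 + 2A^-2 - 2A^2 + 2A^6 - 2A^10 + A^14, w = -2]
V(D3) = -t^-7 + t^-6 - t^-5 + t^-4 + t^-2  [10 crossings, <D> = A^-10 + A^-2 - A^2 + A^6 - A^10, w = -6]
key observation: 3 classes among 3 diagrams; unequal V(t) rules out equality


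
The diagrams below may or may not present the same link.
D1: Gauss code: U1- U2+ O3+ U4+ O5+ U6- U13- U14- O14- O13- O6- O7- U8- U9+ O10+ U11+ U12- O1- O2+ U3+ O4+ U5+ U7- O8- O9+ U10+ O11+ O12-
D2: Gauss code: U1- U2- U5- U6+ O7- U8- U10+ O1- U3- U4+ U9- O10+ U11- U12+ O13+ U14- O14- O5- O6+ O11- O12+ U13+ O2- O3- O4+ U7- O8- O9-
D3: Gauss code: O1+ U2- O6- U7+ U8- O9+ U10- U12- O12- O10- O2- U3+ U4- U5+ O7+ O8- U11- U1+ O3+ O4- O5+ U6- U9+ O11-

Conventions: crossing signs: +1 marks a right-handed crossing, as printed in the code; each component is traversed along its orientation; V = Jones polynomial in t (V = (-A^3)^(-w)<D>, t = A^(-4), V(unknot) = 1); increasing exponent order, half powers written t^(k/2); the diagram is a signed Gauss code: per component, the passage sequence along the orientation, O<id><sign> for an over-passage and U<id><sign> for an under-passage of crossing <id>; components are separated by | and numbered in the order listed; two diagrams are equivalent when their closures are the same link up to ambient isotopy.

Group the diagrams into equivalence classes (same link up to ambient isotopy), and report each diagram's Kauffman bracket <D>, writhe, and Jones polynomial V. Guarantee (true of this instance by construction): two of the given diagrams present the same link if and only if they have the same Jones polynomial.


grouping into links: {D1} | {D2} | {D3}
V(D1) = t + t^3 - t^4  (w 0, c 14, <D> = -A^-16 + A^-12 + A^-4)
V(D2) = -t^-6 + t^-5 - t^-4 + 2t^-3 - t^-2 + t^-1  (w -4, c 14, <D> = A^-8 - A^-4 + 2 - A^4 + A^8 - A^12)
D3 (bracket A^-6; 12 crossings at w = -2): V = 1
why: 3 classes among 3 diagrams; unequal V(t) rules out equality
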